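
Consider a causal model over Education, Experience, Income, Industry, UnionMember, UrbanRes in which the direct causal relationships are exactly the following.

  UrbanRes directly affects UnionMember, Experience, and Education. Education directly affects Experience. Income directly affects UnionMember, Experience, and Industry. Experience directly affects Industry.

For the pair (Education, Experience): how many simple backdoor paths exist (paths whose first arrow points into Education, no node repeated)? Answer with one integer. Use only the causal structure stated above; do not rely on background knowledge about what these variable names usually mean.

3

A backdoor path from Education to Experience is any simple undirected path whose first edge points into Education (i.e. leaves Education via a parent).
Parents of Education: {UrbanRes}.
Enumerating:
  P1: Education <- UrbanRes -> UnionMember <- Income -> Experience
  P2: Education <- UrbanRes -> UnionMember <- Income -> Industry <- Experience
  P3: Education <- UrbanRes -> Experience
That exhausts the simple backdoor paths. Count: 3.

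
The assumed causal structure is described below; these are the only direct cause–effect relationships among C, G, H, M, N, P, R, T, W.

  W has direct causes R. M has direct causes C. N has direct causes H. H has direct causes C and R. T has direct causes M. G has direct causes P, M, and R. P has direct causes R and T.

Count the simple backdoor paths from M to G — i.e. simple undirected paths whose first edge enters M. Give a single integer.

A backdoor path from M to G is any simple undirected path whose first edge points into M (i.e. leaves M via a parent).
Parents of M: {C}.
Enumerating:
  P1: M <- C -> H <- R -> P -> G
  P2: M <- C -> H <- R -> G
That exhausts the simple backdoor paths. Count: 2.

2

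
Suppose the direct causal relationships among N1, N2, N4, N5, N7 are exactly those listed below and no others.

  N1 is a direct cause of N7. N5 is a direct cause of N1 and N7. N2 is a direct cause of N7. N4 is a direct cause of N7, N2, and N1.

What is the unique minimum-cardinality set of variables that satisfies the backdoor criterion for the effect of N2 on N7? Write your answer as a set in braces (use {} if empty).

{N4}

Variables eligible for adjustment (non-descendants of N2, excluding N2 and N7): {N1, N4, N5}.
Backdoor paths from N2 to N7:
  P1: N2 <- N4 -> N1 <- N5 -> N7
  P2: N2 <- N4 -> N1 -> N7
  P3: N2 <- N4 -> N7
The empty set is not sufficient: P2 (N2 <- N4 -> N1 -> N7) has no collider blocking it and no conditioned non-collider, so it is open.
Try {N4}:
  P1: blocked at fork node N4 ∈ conditioning set.
  P2: blocked at fork node N4 ∈ conditioning set.
  P3: blocked at fork node N4 ∈ conditioning set.
{N4} contains no descendant of N2 and blocks every backdoor path.
No other singleton works — e.g. {N5} leaves P2 open — so {N4} is the unique smallest valid adjustment set.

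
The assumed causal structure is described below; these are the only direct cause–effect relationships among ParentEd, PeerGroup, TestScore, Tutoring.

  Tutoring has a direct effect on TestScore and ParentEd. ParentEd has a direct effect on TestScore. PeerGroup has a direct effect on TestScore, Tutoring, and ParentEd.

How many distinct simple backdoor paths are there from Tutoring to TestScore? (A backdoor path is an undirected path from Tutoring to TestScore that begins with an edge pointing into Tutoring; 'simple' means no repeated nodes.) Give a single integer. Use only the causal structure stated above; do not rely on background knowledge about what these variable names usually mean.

2

A backdoor path from Tutoring to TestScore is any simple undirected path whose first edge points into Tutoring (i.e. leaves Tutoring via a parent).
Parents of Tutoring: {PeerGroup}.
Enumerating:
  P1: Tutoring <- PeerGroup -> ParentEd -> TestScore
  P2: Tutoring <- PeerGroup -> TestScore
That exhausts the simple backdoor paths. Count: 2.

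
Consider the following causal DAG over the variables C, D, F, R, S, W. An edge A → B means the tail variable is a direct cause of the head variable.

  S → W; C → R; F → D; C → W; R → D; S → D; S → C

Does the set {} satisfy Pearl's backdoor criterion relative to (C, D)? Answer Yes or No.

No

Backdoor paths from C to D (paths whose first edge points into C):
  P1: C <- S -> D
Condition 1 (no descendant of C in the set): holds — descendants of C are {D, R, W}; none are in {}.
Condition 2 (every backdoor path blocked by {}):
  P1: open — no interior node is in the conditioning set.
{} does not satisfy the backdoor criterion.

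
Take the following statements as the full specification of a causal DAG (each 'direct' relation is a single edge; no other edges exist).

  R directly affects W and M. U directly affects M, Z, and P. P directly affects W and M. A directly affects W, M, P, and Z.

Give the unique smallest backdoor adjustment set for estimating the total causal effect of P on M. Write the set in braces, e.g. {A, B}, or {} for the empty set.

{A, U}

Variables eligible for adjustment (non-descendants of P, excluding P and M): {A, R, U, Z}.
Backdoor paths from P to M:
  P1: P <- U -> M
  P2: P <- U -> Z <- A -> M
  P3: P <- U -> Z <- A -> W <- R -> M
  P4: P <- A -> M
  P5: P <- A -> W <- R -> M
  P6: P <- A -> Z <- U -> M
The empty set is not sufficient: P1 (P <- U -> M) has no collider blocking it and no conditioned non-collider, so it is open.
Try {A, U}:
  P1: blocked at fork node U ∈ conditioning set.
  P2: blocked at fork node U ∈ conditioning set.
  P3: blocked at fork node U ∈ conditioning set.
  P4: blocked at fork node A ∈ conditioning set.
  P5: blocked at fork node A ∈ conditioning set.
  P6: blocked at fork node A ∈ conditioning set.
{A, U} contains no descendant of P and blocks every backdoor path.
Every element of {A, U} is needed (dropping A leaves P4 open; dropping U leaves P1 open), so no proper subset is valid.
Among all size-2 subsets of the eligible variables, only {A, U} blocks every backdoor path, so it is the unique smallest valid adjustment set.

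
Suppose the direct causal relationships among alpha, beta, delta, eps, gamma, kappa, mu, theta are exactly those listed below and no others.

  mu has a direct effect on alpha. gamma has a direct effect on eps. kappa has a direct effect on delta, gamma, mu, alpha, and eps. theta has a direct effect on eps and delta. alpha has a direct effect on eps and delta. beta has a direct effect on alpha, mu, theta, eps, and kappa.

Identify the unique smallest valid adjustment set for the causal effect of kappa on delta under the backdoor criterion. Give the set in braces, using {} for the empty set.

Variables eligible for adjustment (non-descendants of kappa, excluding kappa and delta): {beta, theta}.
Backdoor paths from kappa to delta:
  P1: kappa <- beta -> mu -> alpha -> eps <- theta -> delta
  P2: kappa <- beta -> mu -> alpha -> delta
  P3: kappa <- beta -> theta -> eps <- alpha -> delta
  P4: kappa <- beta -> theta -> delta
  P5: kappa <- beta -> alpha -> eps <- theta -> delta
  P6: kappa <- beta -> alpha -> delta
  P7: kappa <- beta -> eps <- theta -> delta
  P8: kappa <- beta -> eps <- alpha -> delta
The empty set is not sufficient: P2 (kappa <- beta -> mu -> alpha -> delta) has no collider blocking it and no conditioned non-collider, so it is open.
Try {beta}:
  P1: blocked at fork node beta ∈ conditioning set.
  P2: blocked at fork node beta ∈ conditioning set.
  P3: blocked at fork node beta ∈ conditioning set.
  P4: blocked at fork node beta ∈ conditioning set.
  P5: blocked at fork node beta ∈ conditioning set.
  P6: blocked at fork node beta ∈ conditioning set.
  P7: blocked at fork node beta ∈ conditioning set.
  P8: blocked at fork node beta ∈ conditioning set.
{beta} contains no descendant of kappa and blocks every backdoor path.
No other singleton works — e.g. {theta} leaves P2 open — so {beta} is the unique smallest valid adjustment set.

{beta}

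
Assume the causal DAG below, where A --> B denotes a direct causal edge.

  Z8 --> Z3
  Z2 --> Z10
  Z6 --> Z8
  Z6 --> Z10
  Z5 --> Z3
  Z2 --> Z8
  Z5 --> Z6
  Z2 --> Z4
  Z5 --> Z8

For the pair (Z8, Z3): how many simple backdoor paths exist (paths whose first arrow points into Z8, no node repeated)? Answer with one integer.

A backdoor path from Z8 to Z3 is any simple undirected path whose first edge points into Z8 (i.e. leaves Z8 via a parent).
Parents of Z8: {Z2, Z5, Z6}.
Enumerating:
  P1: Z8 <- Z5 -> Z3
  P2: Z8 <- Z2 -> Z10 <- Z6 <- Z5 -> Z3
  P3: Z8 <- Z6 <- Z5 -> Z3
That exhausts the simple backdoor paths. Count: 3.

3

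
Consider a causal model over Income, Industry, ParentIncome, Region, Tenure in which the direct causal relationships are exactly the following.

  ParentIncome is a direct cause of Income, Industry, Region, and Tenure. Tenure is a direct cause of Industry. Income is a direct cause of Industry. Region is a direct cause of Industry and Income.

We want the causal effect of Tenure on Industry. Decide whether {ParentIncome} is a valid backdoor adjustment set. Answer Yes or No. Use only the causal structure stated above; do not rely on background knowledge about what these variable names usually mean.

Yes

Backdoor paths from Tenure to Industry (paths whose first edge points into Tenure):
  P1: Tenure <- ParentIncome -> Region -> Income -> Industry
  P2: Tenure <- ParentIncome -> Region -> Industry
  P3: Tenure <- ParentIncome -> Income <- Region -> Industry
  P4: Tenure <- ParentIncome -> Income -> Industry
  P5: Tenure <- ParentIncome -> Industry
Condition 1 (no descendant of Tenure in the set): holds — descendants of Tenure are {Industry}; none are in {ParentIncome}.
Condition 2 (every backdoor path blocked by {ParentIncome}):
  P1: blocked at fork node ParentIncome ∈ conditioning set.
  P2: blocked at fork node ParentIncome ∈ conditioning set.
  P3: blocked at fork node ParentIncome ∈ conditioning set.
  P4: blocked at fork node ParentIncome ∈ conditioning set.
  P5: blocked at fork node ParentIncome ∈ conditioning set.
{ParentIncome} satisfies the backdoor criterion.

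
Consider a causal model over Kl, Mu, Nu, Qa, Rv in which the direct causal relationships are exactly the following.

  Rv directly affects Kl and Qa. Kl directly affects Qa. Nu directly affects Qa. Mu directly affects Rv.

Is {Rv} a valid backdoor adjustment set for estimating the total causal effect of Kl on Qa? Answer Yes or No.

Yes

Backdoor paths from Kl to Qa (paths whose first edge points into Kl):
  P1: Kl <- Rv -> Qa
Condition 1 (no descendant of Kl in the set): holds — descendants of Kl are {Qa}; none are in {Rv}.
Condition 2 (every backdoor path blocked by {Rv}):
  P1: blocked at fork node Rv ∈ conditioning set.
{Rv} satisfies the backdoor criterion.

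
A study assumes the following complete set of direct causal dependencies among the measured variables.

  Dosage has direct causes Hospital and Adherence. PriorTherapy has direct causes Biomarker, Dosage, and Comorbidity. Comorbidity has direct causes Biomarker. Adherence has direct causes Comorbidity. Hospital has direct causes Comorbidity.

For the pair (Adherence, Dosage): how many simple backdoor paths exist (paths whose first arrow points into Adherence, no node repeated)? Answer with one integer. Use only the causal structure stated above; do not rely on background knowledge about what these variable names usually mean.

3

A backdoor path from Adherence to Dosage is any simple undirected path whose first edge points into Adherence (i.e. leaves Adherence via a parent).
Parents of Adherence: {Comorbidity}.
Enumerating:
  P1: Adherence <- Comorbidity <- Biomarker -> PriorTherapy <- Dosage
  P2: Adherence <- Comorbidity -> Hospital -> Dosage
  P3: Adherence <- Comorbidity -> PriorTherapy <- Dosage
That exhausts the simple backdoor paths. Count: 3.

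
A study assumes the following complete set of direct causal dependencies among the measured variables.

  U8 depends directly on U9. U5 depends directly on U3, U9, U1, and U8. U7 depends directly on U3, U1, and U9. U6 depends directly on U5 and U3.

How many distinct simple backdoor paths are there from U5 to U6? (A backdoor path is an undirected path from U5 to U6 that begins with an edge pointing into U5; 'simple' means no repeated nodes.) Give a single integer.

4

A backdoor path from U5 to U6 is any simple undirected path whose first edge points into U5 (i.e. leaves U5 via a parent).
Parents of U5: {U1, U3, U8, U9}.
Enumerating:
  P1: U5 <- U1 -> U7 <- U3 -> U6
  P2: U5 <- U9 -> U7 <- U3 -> U6
  P3: U5 <- U3 -> U6
  P4: U5 <- U8 <- U9 -> U7 <- U3 -> U6
That exhausts the simple backdoor paths. Count: 4.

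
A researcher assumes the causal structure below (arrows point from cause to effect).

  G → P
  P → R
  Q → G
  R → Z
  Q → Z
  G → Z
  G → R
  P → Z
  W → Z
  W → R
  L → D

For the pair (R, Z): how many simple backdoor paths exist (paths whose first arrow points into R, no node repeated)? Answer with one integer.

7

A backdoor path from R to Z is any simple undirected path whose first edge points into R (i.e. leaves R via a parent).
Parents of R: {G, P, W}.
Enumerating:
  P1: R <- G <- Q -> Z
  P2: R <- G -> P -> Z
  P3: R <- G -> Z
  P4: R <- W -> Z
  P5: R <- P <- G <- Q -> Z
  P6: R <- P <- G -> Z
  P7: R <- P -> Z
That exhausts the simple backdoor paths. Count: 7.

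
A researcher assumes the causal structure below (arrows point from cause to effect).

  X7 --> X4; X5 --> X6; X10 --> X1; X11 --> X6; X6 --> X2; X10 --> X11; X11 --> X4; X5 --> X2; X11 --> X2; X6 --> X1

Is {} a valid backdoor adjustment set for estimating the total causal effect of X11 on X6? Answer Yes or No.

Yes

Backdoor paths from X11 to X6 (paths whose first edge points into X11):
  P1: X11 <- X10 -> X1 <- X6
Condition 1 (no descendant of X11 in the set): holds — descendants of X11 are {X1, X2, X4, X6}; none are in {}.
Condition 2 (every backdoor path blocked by {}):
  P1: blocked at collider X1 (neither it nor any descendant is in the conditioning set).
{} satisfies the backdoor criterion.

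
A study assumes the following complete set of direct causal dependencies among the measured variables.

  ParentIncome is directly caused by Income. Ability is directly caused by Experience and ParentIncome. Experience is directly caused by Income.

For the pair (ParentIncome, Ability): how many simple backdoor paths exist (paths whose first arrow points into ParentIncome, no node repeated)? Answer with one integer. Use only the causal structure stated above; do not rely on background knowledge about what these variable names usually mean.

A backdoor path from ParentIncome to Ability is any simple undirected path whose first edge points into ParentIncome (i.e. leaves ParentIncome via a parent).
Parents of ParentIncome: {Income}.
Enumerating:
  P1: ParentIncome <- Income -> Experience -> Ability
That exhausts the simple backdoor paths. Count: 1.

1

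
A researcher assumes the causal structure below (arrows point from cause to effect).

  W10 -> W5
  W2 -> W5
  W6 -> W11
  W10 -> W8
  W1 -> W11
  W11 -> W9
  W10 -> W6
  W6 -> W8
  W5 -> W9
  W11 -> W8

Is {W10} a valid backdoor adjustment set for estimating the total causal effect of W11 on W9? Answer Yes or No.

Yes

Backdoor paths from W11 to W9 (paths whose first edge points into W11):
  P1: W11 <- W6 <- W10 -> W5 -> W9
  P2: W11 <- W6 -> W8 <- W10 -> W5 -> W9
Condition 1 (no descendant of W11 in the set): holds — descendants of W11 are {W8, W9}; none are in {W10}.
Condition 2 (every backdoor path blocked by {W10}):
  P1: blocked at fork node W10 ∈ conditioning set.
  P2: blocked at collider W8 (neither it nor any descendant is in the conditioning set).
{W10} satisfies the backdoor criterion.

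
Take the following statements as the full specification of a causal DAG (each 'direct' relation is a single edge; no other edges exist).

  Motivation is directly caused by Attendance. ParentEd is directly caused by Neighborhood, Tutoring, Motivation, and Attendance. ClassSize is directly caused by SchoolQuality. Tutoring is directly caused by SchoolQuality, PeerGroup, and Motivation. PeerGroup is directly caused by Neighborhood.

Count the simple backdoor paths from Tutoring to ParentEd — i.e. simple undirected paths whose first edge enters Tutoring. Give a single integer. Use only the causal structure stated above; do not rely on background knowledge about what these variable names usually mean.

3

A backdoor path from Tutoring to ParentEd is any simple undirected path whose first edge points into Tutoring (i.e. leaves Tutoring via a parent).
Parents of Tutoring: {Motivation, PeerGroup, SchoolQuality}.
Enumerating:
  P1: Tutoring <- Motivation <- Attendance -> ParentEd
  P2: Tutoring <- Motivation -> ParentEd
  P3: Tutoring <- PeerGroup <- Neighborhood -> ParentEd
That exhausts the simple backdoor paths. Count: 3.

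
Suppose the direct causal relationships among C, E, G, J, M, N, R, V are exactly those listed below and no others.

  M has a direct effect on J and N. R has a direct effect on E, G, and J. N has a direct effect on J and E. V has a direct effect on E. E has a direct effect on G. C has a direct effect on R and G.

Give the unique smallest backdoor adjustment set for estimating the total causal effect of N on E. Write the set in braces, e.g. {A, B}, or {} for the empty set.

{}

Variables eligible for adjustment (non-descendants of N, excluding N and E): {C, M, R, V}.
Backdoor paths from N to E:
  P1: N <- M -> J <- R <- C -> G <- E
  P2: N <- M -> J <- R -> E
  P3: N <- M -> J <- R -> G <- E
Each backdoor path contains an unconditioned collider, so every path is already blocked with the empty conditioning set:
  P1: blocked at collider J (neither it nor any descendant is in the conditioning set).
  P2: blocked at collider J (neither it nor any descendant is in the conditioning set).
  P3: blocked at collider J (neither it nor any descendant is in the conditioning set).
The empty set is therefore the unique smallest valid set.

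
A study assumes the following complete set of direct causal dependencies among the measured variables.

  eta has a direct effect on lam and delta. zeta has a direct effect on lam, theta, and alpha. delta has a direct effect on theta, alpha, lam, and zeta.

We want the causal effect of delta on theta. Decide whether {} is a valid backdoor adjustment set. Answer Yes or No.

Backdoor paths from delta to theta (paths whose first edge points into delta):
  P1: delta <- eta -> lam <- zeta -> theta
Condition 1 (no descendant of delta in the set): holds — descendants of delta are {alpha, lam, theta, zeta}; none are in {}.
Condition 2 (every backdoor path blocked by {}):
  P1: blocked at collider lam (neither it nor any descendant is in the conditioning set).
{} satisfies the backdoor criterion.

Yes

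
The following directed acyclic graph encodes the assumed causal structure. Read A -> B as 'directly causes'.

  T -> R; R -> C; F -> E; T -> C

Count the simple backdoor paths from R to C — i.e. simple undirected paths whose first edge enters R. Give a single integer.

1

A backdoor path from R to C is any simple undirected path whose first edge points into R (i.e. leaves R via a parent).
Parents of R: {T}.
Enumerating:
  P1: R <- T -> C
That exhausts the simple backdoor paths. Count: 1.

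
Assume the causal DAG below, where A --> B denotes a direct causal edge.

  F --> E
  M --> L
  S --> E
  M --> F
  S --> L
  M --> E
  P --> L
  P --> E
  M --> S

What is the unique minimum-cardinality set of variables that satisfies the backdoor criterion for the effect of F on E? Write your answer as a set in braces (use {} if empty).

Variables eligible for adjustment (non-descendants of F, excluding F and E): {L, M, P, S}.
Backdoor paths from F to E:
  P1: F <- M -> S -> L <- P -> E
  P2: F <- M -> S -> E
  P3: F <- M -> L <- S -> E
  P4: F <- M -> L <- P -> E
  P5: F <- M -> E
The empty set is not sufficient: P2 (F <- M -> S -> E) has no collider blocking it and no conditioned non-collider, so it is open.
Try {M}:
  P1: blocked at fork node M ∈ conditioning set.
  P2: blocked at fork node M ∈ conditioning set.
  P3: blocked at fork node M ∈ conditioning set.
  P4: blocked at fork node M ∈ conditioning set.
  P5: blocked at fork node M ∈ conditioning set.
{M} contains no descendant of F and blocks every backdoor path.
No other singleton works — e.g. {S} leaves P5 open — so {M} is the unique smallest valid adjustment set.

{M}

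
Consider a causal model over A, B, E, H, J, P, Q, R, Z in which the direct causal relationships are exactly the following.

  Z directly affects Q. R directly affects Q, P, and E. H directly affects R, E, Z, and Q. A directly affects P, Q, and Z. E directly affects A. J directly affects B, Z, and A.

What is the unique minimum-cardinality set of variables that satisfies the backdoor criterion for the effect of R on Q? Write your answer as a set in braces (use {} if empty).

Variables eligible for adjustment (non-descendants of R, excluding R and Q): {B, H, J}.
Backdoor paths from R to Q:
  P1: R <- H -> E -> A <- J -> Z -> Q
  P2: R <- H -> E -> A -> Z -> Q
  P3: R <- H -> E -> A -> Q
  P4: R <- H -> Z <- J -> A -> Q
  P5: R <- H -> Z <- A -> Q
  P6: R <- H -> Z -> Q
  P7: R <- H -> Q
The empty set is not sufficient: P2 (R <- H -> E -> A -> Z -> Q) has no collider blocking it and no conditioned non-collider, so it is open.
Try {H}:
  P1: blocked at fork node H ∈ conditioning set.
  P2: blocked at fork node H ∈ conditioning set.
  P3: blocked at fork node H ∈ conditioning set.
  P4: blocked at fork node H ∈ conditioning set.
  P5: blocked at fork node H ∈ conditioning set.
  P6: blocked at fork node H ∈ conditioning set.
  P7: blocked at fork node H ∈ conditioning set.
{H} contains no descendant of R and blocks every backdoor path.
No other singleton works — e.g. {J} leaves P2 open — so {H} is the unique smallest valid adjustment set.

{H}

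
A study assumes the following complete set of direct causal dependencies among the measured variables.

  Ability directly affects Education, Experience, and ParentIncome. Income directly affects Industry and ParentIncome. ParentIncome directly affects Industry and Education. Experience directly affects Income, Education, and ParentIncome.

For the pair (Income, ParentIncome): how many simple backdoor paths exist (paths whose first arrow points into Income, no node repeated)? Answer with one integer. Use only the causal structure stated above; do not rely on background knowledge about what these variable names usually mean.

A backdoor path from Income to ParentIncome is any simple undirected path whose first edge points into Income (i.e. leaves Income via a parent).
Parents of Income: {Experience}.
Enumerating:
  P1: Income <- Experience <- Ability -> ParentIncome
  P2: Income <- Experience <- Ability -> Education <- ParentIncome
  P3: Income <- Experience -> ParentIncome
  P4: Income <- Experience -> Education <- Ability -> ParentIncome
  P5: Income <- Experience -> Education <- ParentIncome
That exhausts the simple backdoor paths. Count: 5.

5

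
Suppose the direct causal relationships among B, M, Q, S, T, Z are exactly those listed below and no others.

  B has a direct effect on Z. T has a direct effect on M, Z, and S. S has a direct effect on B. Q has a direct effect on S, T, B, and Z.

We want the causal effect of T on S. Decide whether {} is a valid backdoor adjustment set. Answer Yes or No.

Backdoor paths from T to S (paths whose first edge points into T):
  P1: T <- Q -> S
  P2: T <- Q -> B <- S
  P3: T <- Q -> Z <- B <- S
Condition 1 (no descendant of T in the set): holds — descendants of T are {B, M, S, Z}; none are in {}.
Condition 2 (every backdoor path blocked by {}):
  P1: open — no interior node is in the conditioning set.
  P2: blocked at collider B (neither it nor any descendant is in the conditioning set).
  P3: blocked at collider Z (neither it nor any descendant is in the conditioning set).
{} does not satisfy the backdoor criterion.

No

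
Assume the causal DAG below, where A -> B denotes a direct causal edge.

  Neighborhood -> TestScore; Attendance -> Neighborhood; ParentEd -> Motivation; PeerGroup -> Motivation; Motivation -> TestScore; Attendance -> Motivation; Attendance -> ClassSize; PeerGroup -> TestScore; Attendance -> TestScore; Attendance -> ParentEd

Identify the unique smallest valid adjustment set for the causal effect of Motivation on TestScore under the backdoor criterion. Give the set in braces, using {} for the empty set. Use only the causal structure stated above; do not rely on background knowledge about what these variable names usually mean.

Variables eligible for adjustment (non-descendants of Motivation, excluding Motivation and TestScore): {Attendance, ClassSize, Neighborhood, ParentEd, PeerGroup}.
Backdoor paths from Motivation to TestScore:
  P1: Motivation <- Attendance -> Neighborhood -> TestScore
  P2: Motivation <- Attendance -> TestScore
  P3: Motivation <- ParentEd <- Attendance -> Neighborhood -> TestScore
  P4: Motivation <- ParentEd <- Attendance -> TestScore
  P5: Motivation <- PeerGroup -> TestScore
The empty set is not sufficient: P1 (Motivation <- Attendance -> Neighborhood -> TestScore) has no collider blocking it and no conditioned non-collider, so it is open.
Try {Attendance, PeerGroup}:
  P1: blocked at fork node Attendance ∈ conditioning set.
  P2: blocked at fork node Attendance ∈ conditioning set.
  P3: blocked at fork node Attendance ∈ conditioning set.
  P4: blocked at fork node Attendance ∈ conditioning set.
  P5: blocked at fork node PeerGroup ∈ conditioning set.
{Attendance, PeerGroup} contains no descendant of Motivation and blocks every backdoor path.
Every element of {Attendance, PeerGroup} is needed (dropping Attendance leaves P1 open; dropping PeerGroup leaves P5 open), so no proper subset is valid.
Among all size-2 subsets of the eligible variables, only {Attendance, PeerGroup} blocks every backdoor path, so it is the unique smallest valid adjustment set.

{Attendance, PeerGroup}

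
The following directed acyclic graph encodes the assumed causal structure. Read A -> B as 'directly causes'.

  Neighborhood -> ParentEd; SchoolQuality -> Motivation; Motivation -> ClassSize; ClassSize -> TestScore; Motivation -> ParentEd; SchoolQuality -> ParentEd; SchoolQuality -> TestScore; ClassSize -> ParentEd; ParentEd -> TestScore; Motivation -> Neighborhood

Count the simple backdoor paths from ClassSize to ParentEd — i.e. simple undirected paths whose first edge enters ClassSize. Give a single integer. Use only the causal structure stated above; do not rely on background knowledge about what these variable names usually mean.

A backdoor path from ClassSize to ParentEd is any simple undirected path whose first edge points into ClassSize (i.e. leaves ClassSize via a parent).
Parents of ClassSize: {Motivation}.
Enumerating:
  P1: ClassSize <- Motivation <- SchoolQuality -> ParentEd
  P2: ClassSize <- Motivation <- SchoolQuality -> TestScore <- ParentEd
  P3: ClassSize <- Motivation -> Neighborhood -> ParentEd
  P4: ClassSize <- Motivation -> ParentEd
That exhausts the simple backdoor paths. Count: 4.

4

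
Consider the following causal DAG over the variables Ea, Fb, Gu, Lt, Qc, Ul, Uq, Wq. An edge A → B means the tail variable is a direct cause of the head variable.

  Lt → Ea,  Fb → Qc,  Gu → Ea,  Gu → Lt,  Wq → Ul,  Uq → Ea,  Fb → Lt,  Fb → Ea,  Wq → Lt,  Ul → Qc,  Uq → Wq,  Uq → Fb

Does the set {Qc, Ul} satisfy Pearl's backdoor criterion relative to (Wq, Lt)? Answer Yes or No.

Backdoor paths from Wq to Lt (paths whose first edge points into Wq):
  P1: Wq <- Uq -> Fb -> Lt
  P2: Wq <- Uq -> Fb -> Ea <- Gu -> Lt
  P3: Wq <- Uq -> Fb -> Ea <- Lt
  P4: Wq <- Uq -> Ea <- Gu -> Lt
  P5: Wq <- Uq -> Ea <- Fb -> Lt
  P6: Wq <- Uq -> Ea <- Lt
Condition 1 (no descendant of Wq in the set): FAILS — Qc and Ul are descendants of Wq.
Condition 2 (every backdoor path blocked by {Qc, Ul}):
  P1: open — no interior node is in the conditioning set.
  P2: blocked at collider Ea (neither it nor any descendant is in the conditioning set).
  P3: blocked at collider Ea (neither it nor any descendant is in the conditioning set).
  P4: blocked at collider Ea (neither it nor any descendant is in the conditioning set).
  P5: blocked at collider Ea (neither it nor any descendant is in the conditioning set).
  P6: blocked at collider Ea (neither it nor any descendant is in the conditioning set).
{Qc, Ul} does not satisfy the backdoor criterion.

No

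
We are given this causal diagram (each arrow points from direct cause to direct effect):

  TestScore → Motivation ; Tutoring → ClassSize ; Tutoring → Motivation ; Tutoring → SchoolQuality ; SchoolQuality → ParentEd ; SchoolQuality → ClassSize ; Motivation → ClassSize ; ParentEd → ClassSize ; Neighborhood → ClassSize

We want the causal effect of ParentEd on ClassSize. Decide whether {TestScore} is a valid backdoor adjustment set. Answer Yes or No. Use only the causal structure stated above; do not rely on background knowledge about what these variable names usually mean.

Backdoor paths from ParentEd to ClassSize (paths whose first edge points into ParentEd):
  P1: ParentEd <- SchoolQuality <- Tutoring -> Motivation -> ClassSize
  P2: ParentEd <- SchoolQuality <- Tutoring -> ClassSize
  P3: ParentEd <- SchoolQuality -> ClassSize
Condition 1 (no descendant of ParentEd in the set): holds — descendants of ParentEd are {ClassSize}; none are in {TestScore}.
Condition 2 (every backdoor path blocked by {TestScore}):
  P1: open — no interior node is in the conditioning set.
  P2: open — no interior node is in the conditioning set.
  P3: open — no interior node is in the conditioning set.
{TestScore} does not satisfy the backdoor criterion.

No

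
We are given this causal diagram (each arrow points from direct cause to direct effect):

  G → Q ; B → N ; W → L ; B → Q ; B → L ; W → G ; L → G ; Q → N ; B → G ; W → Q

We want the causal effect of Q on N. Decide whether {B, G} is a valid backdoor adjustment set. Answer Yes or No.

Yes

Backdoor paths from Q to N (paths whose first edge points into Q):
  P1: Q <- W -> L <- B -> N
  P2: Q <- W -> L -> G <- B -> N
  P3: Q <- W -> G <- B -> N
  P4: Q <- W -> G <- L <- B -> N
  P5: Q <- B -> N
  P6: Q <- G <- W -> L <- B -> N
  P7: Q <- G <- B -> N
  P8: Q <- G <- L <- B -> N
Condition 1 (no descendant of Q in the set): holds — descendants of Q are {N}; none are in {B, G}.
Condition 2 (every backdoor path blocked by {B, G}):
  P1: blocked at fork node B ∈ conditioning set.
  P2: blocked at fork node B ∈ conditioning set.
  P3: blocked at fork node B ∈ conditioning set.
  P4: blocked at fork node B ∈ conditioning set.
  P5: blocked at fork node B ∈ conditioning set.
  P6: blocked at chain node G ∈ conditioning set.
  P7: blocked at chain node G ∈ conditioning set.
  P8: blocked at chain node G ∈ conditioning set.
{B, G} satisfies the backdoor criterion.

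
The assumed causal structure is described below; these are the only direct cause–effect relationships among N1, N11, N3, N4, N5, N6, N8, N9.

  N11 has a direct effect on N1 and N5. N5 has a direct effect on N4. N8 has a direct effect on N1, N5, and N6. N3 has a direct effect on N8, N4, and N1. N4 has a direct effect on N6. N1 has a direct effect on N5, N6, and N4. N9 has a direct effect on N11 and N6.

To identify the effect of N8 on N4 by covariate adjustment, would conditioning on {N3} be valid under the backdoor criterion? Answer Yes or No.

Backdoor paths from N8 to N4 (paths whose first edge points into N8):
  P1: N8 <- N3 -> N1 <- N11 <- N9 -> N6 <- N4
  P2: N8 <- N3 -> N1 <- N11 -> N5 -> N4
  P3: N8 <- N3 -> N1 -> N5 <- N11 <- N9 -> N6 <- N4
  P4: N8 <- N3 -> N1 -> N5 -> N4
  P5: N8 <- N3 -> N1 -> N4
  P6: N8 <- N3 -> N1 -> N6 <- N9 -> N11 -> N5 -> N4
  P7: N8 <- N3 -> N1 -> N6 <- N4
  P8: N8 <- N3 -> N4
Condition 1 (no descendant of N8 in the set): holds — descendants of N8 are {N1, N4, N5, N6}; none are in {N3}.
Condition 2 (every backdoor path blocked by {N3}):
  P1: blocked at fork node N3 ∈ conditioning set.
  P2: blocked at fork node N3 ∈ conditioning set.
  P3: blocked at fork node N3 ∈ conditioning set.
  P4: blocked at fork node N3 ∈ conditioning set.
  P5: blocked at fork node N3 ∈ conditioning set.
  P6: blocked at fork node N3 ∈ conditioning set.
  P7: blocked at fork node N3 ∈ conditioning set.
  P8: blocked at fork node N3 ∈ conditioning set.
{N3} satisfies the backdoor criterion.

Yes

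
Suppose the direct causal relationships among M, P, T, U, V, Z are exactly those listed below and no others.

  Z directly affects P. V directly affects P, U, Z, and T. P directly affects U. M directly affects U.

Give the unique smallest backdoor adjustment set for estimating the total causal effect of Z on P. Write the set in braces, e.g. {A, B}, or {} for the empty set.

Variables eligible for adjustment (non-descendants of Z, excluding Z and P): {M, T, V}.
Backdoor paths from Z to P:
  P1: Z <- V -> P
  P2: Z <- V -> U <- P
The empty set is not sufficient: P1 (Z <- V -> P) has no collider blocking it and no conditioned non-collider, so it is open.
Try {V}:
  P1: blocked at fork node V ∈ conditioning set.
  P2: blocked at fork node V ∈ conditioning set.
{V} contains no descendant of Z and blocks every backdoor path.
No other singleton works — e.g. {M} leaves P1 open — so {V} is the unique smallest valid adjustment set.

{V}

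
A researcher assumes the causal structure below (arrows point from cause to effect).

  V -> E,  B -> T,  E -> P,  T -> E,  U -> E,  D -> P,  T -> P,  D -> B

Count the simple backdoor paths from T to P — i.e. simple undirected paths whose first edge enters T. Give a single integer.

1

A backdoor path from T to P is any simple undirected path whose first edge points into T (i.e. leaves T via a parent).
Parents of T: {B}.
Enumerating:
  P1: T <- B <- D -> P
That exhausts the simple backdoor paths. Count: 1.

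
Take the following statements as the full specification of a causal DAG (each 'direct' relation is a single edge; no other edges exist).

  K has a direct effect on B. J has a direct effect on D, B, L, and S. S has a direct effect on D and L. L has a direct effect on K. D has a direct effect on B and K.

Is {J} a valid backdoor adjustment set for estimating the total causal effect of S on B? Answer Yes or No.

Yes

Backdoor paths from S to B (paths whose first edge points into S):
  P1: S <- J -> D -> K -> B
  P2: S <- J -> D -> B
  P3: S <- J -> L -> K <- D -> B
  P4: S <- J -> L -> K -> B
  P5: S <- J -> B
Condition 1 (no descendant of S in the set): holds — descendants of S are {B, D, K, L}; none are in {J}.
Condition 2 (every backdoor path blocked by {J}):
  P1: blocked at fork node J ∈ conditioning set.
  P2: blocked at fork node J ∈ conditioning set.
  P3: blocked at fork node J ∈ conditioning set.
  P4: blocked at fork node J ∈ conditioning set.
  P5: blocked at fork node J ∈ conditioning set.
{J} satisfies the backdoor criterion.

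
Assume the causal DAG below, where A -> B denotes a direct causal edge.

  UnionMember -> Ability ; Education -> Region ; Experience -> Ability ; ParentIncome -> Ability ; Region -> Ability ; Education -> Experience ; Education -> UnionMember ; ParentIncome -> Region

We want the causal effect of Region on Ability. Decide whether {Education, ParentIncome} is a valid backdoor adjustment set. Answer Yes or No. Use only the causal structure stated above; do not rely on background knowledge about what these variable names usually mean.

Yes

Backdoor paths from Region to Ability (paths whose first edge points into Region):
  P1: Region <- ParentIncome -> Ability
  P2: Region <- Education -> Experience -> Ability
  P3: Region <- Education -> UnionMember -> Ability
Condition 1 (no descendant of Region in the set): holds — descendants of Region are {Ability}; none are in {Education, ParentIncome}.
Condition 2 (every backdoor path blocked by {Education, ParentIncome}):
  P1: blocked at fork node ParentIncome ∈ conditioning set.
  P2: blocked at fork node Education ∈ conditioning set.
  P3: blocked at fork node Education ∈ conditioning set.
{Education, ParentIncome} satisfies the backdoor criterion.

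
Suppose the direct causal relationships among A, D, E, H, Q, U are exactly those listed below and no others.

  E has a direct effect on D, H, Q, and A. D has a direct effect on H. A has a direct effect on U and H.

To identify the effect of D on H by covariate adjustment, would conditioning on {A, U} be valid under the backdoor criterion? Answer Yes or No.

No

Backdoor paths from D to H (paths whose first edge points into D):
  P1: D <- E -> A -> H
  P2: D <- E -> H
Condition 1 (no descendant of D in the set): holds — descendants of D are {H}; none are in {A, U}.
Condition 2 (every backdoor path blocked by {A, U}):
  P1: blocked at chain node A ∈ conditioning set.
  P2: open — no interior node is in the conditioning set.
{A, U} does not satisfy the backdoor criterion.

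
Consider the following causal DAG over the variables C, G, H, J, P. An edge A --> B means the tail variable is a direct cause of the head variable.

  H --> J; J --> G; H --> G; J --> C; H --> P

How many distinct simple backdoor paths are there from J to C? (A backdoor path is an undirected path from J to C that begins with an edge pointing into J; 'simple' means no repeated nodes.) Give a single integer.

A backdoor path from J to C is any simple undirected path whose first edge points into J (i.e. leaves J via a parent).
Parents of J: {H}.
No simple path from any parent of J reaches C without revisiting J, so there are no backdoor paths.

0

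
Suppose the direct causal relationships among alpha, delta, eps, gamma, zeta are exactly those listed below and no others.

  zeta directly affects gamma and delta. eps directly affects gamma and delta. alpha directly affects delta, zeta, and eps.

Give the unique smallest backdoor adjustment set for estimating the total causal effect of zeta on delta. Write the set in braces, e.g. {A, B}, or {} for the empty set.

Variables eligible for adjustment (non-descendants of zeta, excluding zeta and delta): {alpha, eps}.
Backdoor paths from zeta to delta:
  P1: zeta <- alpha -> eps -> delta
  P2: zeta <- alpha -> delta
The empty set is not sufficient: P1 (zeta <- alpha -> eps -> delta) has no collider blocking it and no conditioned non-collider, so it is open.
Try {alpha}:
  P1: blocked at fork node alpha ∈ conditioning set.
  P2: blocked at fork node alpha ∈ conditioning set.
{alpha} contains no descendant of zeta and blocks every backdoor path.
No other singleton works — e.g. {eps} leaves P2 open — so {alpha} is the unique smallest valid adjustment set.

{alpha}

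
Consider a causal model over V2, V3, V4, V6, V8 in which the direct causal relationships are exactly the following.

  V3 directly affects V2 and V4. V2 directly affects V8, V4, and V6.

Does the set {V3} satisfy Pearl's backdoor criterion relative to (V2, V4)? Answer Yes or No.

Backdoor paths from V2 to V4 (paths whose first edge points into V2):
  P1: V2 <- V3 -> V4
Condition 1 (no descendant of V2 in the set): holds — descendants of V2 are {V4, V6, V8}; none are in {V3}.
Condition 2 (every backdoor path blocked by {V3}):
  P1: blocked at fork node V3 ∈ conditioning set.
{V3} satisfies the backdoor criterion.

Yes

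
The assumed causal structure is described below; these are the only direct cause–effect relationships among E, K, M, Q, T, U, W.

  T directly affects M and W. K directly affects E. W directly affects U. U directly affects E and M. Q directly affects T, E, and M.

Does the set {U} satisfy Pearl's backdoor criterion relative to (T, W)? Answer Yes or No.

Backdoor paths from T to W (paths whose first edge points into T):
  P1: T <- Q -> E <- U <- W
  P2: T <- Q -> M <- U <- W
Condition 1 (no descendant of T in the set): FAILS — U is a descendant of T.
Condition 2 (every backdoor path blocked by {U}):
  P1: blocked at collider E (neither it nor any descendant is in the conditioning set).
  P2: blocked at collider M (neither it nor any descendant is in the conditioning set).
{U} does not satisfy the backdoor criterion.

No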